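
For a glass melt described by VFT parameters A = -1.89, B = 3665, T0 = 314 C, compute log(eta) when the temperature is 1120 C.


VFT equation: log(eta) = A + B / (T - T0)
  T - T0 = 1120 - 314 = 806
  B / (T - T0) = 3665 / 806 = 4.547
  log(eta) = -1.89 + 4.547 = 2.657

2.657


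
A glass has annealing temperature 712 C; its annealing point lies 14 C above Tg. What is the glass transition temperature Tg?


Rearrange T_anneal = Tg + offset for Tg:
  Tg = T_anneal - offset = 712 - 14 = 698 C

698 C


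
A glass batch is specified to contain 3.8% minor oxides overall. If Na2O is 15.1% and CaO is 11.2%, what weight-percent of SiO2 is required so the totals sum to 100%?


Known pieces sum to 100%:
  SiO2 = 100 - (others + Na2O + CaO)
  SiO2 = 100 - (3.8 + 15.1 + 11.2) = 69.9%

69.9%


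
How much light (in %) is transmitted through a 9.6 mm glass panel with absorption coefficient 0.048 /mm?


Beer-Lambert law: T = exp(-alpha * thickness)
  exponent = -0.048 * 9.6 = -0.4608
  T = exp(-0.4608) = 0.6308
  Percentage = 0.6308 * 100 = 63.08%

63.08%


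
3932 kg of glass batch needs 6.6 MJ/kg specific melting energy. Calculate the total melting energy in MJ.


Total energy = mass * specific energy
  E = 3932 * 6.6 = 25951.2 MJ

25951.2 MJ


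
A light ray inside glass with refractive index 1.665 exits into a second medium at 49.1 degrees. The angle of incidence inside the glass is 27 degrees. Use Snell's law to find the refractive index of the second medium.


Apply Snell's law: n1 * sin(theta1) = n2 * sin(theta2)
  n2 = n1 * sin(theta1) / sin(theta2)
  sin(27) = 0.45399
  sin(49.1) = 0.755853
  n2 = 1.665 * 0.45399 / 0.755853 = 1.0001

1.0001


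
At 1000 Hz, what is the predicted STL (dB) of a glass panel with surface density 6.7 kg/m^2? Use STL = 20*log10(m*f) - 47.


Mass law: STL = 20 * log10(m * f) - 47
  m * f = 6.7 * 1000 = 6700
  log10(6700) = 3.82607
  STL = 20 * 3.82607 - 47 = 76.5214 - 47 = 29.5 dB

29.5 dB


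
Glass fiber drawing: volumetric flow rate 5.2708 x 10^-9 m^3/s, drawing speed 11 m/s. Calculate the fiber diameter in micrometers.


Cross-sectional area from continuity:
  A = Q / v = 5.2708 x 10^-9 / 11 = 4.791636 x 10^-10 m^2
Diameter from circular cross-section:
  d = sqrt(4A / pi) * 10^6 (m -> um)
  d = sqrt(4 * 4.791636 x 10^-10 / pi) * 10^6 = 24.7 um

24.7 um


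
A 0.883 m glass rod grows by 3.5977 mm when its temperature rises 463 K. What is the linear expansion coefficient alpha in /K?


Rearrange dL = alpha * L0 * dT for alpha:
  alpha = dL / (L0 * dT)
  alpha = (3.5977 / 1000) / (0.883 * 463) = 0.0000088 /K = 8.8 x 10^-6 /K

8.8 x 10^-6 /K


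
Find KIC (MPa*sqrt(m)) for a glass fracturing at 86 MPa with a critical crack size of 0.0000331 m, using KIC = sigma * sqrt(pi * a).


Fracture toughness: KIC = sigma * sqrt(pi * a)
  pi * a = pi * 0.0000331 = 0.000103987
  sqrt(pi * a) = 0.010197
  KIC = 86 * 0.010197 = 0.877 MPa*sqrt(m)

0.877 MPa*sqrt(m)


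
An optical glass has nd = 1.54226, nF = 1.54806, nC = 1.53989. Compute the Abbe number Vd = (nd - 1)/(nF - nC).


Abbe number formula: Vd = (nd - 1) / (nF - nC)
  nd - 1 = 1.54226 - 1 = 0.54226
  nF - nC = 1.54806 - 1.53989 = 0.00817
  Vd = 0.54226 / 0.00817 = 66.37

66.37


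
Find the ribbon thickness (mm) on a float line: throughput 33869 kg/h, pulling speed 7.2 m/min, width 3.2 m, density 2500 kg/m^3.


Ribbon cross-section from mass balance:
  Volume rate = throughput / density = 33869 / 2500 = 13.5476 m^3/h
  thickness = volume rate / (speed * 60 * width), i.e.
  thickness = throughput / (60 * speed * width * density) * 1000
  thickness = 33869 / (60 * 7.2 * 3.2 * 2500) * 1000 = 9.8 mm

9.8 mm


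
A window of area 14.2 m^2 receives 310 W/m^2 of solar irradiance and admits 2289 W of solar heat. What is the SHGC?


Rearrange Q = Area * SHGC * Irradiance:
  SHGC = Q / (Area * Irradiance)
  SHGC = 2289 / (14.2 * 310) = 0.52

0.52


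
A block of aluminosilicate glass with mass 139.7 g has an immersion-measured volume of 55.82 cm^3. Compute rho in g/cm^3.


Use the definition of density:
  rho = mass / volume
  rho = 139.7 / 55.82 = 2.503 g/cm^3

2.503 g/cm^3


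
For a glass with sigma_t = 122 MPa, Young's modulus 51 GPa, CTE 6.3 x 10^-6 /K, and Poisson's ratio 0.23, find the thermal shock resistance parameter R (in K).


Thermal shock resistance: R = sigma * (1 - nu) / (E * alpha)
  Numerator = 122 * (1 - 0.23) = 93.94
  Denominator = 51 * 1000 * (6.3 x 10^-6) = 0.3213
  R = 93.94 / 0.3213 = 292.4 K

292.4 K


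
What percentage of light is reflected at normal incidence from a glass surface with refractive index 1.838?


Fresnel reflectance at normal incidence:
  R = ((n - 1)/(n + 1))^2
  (n - 1)/(n + 1) = (1.838 - 1)/(1.838 + 1) = 0.295278
  R = 0.295278^2 = 0.0871891
  R(%) = 0.0871891 * 100 = 8.719%

8.719%


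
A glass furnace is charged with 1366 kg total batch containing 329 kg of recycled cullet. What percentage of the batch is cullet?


Cullet ratio = (cullet mass / total batch mass) * 100
  Ratio = 329 / 1366 * 100 = 24.08%

24.08%


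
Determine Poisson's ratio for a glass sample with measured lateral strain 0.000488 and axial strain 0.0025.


Poisson's ratio: nu = lateral strain / axial strain
  nu = 0.000488 / 0.0025 = 0.1952

0.1952


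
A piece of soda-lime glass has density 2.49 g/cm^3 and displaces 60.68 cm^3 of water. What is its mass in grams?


Rearrange rho = m / V:
  m = rho * V
  m = 2.49 * 60.68 = 151.093 g

151.093 g


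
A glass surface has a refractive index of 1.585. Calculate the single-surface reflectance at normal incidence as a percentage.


Fresnel reflectance at normal incidence:
  R = ((n - 1)/(n + 1))^2
  (n - 1)/(n + 1) = (1.585 - 1)/(1.585 + 1) = 0.226306
  R = 0.226306^2 = 0.0512144
  R(%) = 0.0512144 * 100 = 5.121%

5.121%


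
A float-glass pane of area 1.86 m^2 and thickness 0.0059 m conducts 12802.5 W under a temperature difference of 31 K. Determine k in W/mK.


Fourier's law rearranged: k = Q * t / (A * dT)
  Numerator = 12802.5 * 0.0059 = 75.53475
  Denominator = 1.86 * 31 = 57.66
  k = 75.53475 / 57.66 = 1.31 W/mK

1.31 W/mK


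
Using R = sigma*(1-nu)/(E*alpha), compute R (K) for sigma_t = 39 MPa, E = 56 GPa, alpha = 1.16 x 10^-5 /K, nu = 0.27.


Thermal shock resistance: R = sigma * (1 - nu) / (E * alpha)
  Numerator = 39 * (1 - 0.27) = 28.47
  Denominator = 56 * 1000 * (1.16 x 10^-5) = 0.6496
  R = 28.47 / 0.6496 = 43.8 K

43.8 K


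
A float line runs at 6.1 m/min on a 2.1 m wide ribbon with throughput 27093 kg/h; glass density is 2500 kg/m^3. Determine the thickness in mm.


Ribbon cross-section from mass balance:
  Volume rate = throughput / density = 27093 / 2500 = 10.8372 m^3/h
  thickness = volume rate / (speed * 60 * width), i.e.
  thickness = throughput / (60 * speed * width * density) * 1000
  thickness = 27093 / (60 * 6.1 * 2.1 * 2500) * 1000 = 14.1 mm

14.1 mm


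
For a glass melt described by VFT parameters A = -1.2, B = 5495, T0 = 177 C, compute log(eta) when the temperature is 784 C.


VFT equation: log(eta) = A + B / (T - T0)
  T - T0 = 784 - 177 = 607
  B / (T - T0) = 5495 / 607 = 9.053
  log(eta) = -1.2 + 9.053 = 7.853

7.853


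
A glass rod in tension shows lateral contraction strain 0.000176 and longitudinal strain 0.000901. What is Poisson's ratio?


Poisson's ratio: nu = lateral strain / axial strain
  nu = 0.000176 / 0.000901 = 0.1953

0.1953


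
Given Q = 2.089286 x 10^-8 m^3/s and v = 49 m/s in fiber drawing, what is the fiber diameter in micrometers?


Cross-sectional area from continuity:
  A = Q / v = 2.089286 x 10^-8 / 49 = 4.263849 x 10^-10 m^2
Diameter from circular cross-section:
  d = sqrt(4A / pi) * 10^6 (m -> um)
  d = sqrt(4 * 4.263849 x 10^-10 / pi) * 10^6 = 23.3 um

23.3 um


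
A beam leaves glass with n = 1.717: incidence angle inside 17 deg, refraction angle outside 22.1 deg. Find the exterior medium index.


Apply Snell's law: n1 * sin(theta1) = n2 * sin(theta2)
  n2 = n1 * sin(theta1) / sin(theta2)
  sin(17) = 0.292372
  sin(22.1) = 0.376224
  n2 = 1.717 * 0.292372 / 0.376224 = 1.3343

1.3343


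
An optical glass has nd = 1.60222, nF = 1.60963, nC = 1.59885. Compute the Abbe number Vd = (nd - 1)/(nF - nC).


Abbe number formula: Vd = (nd - 1) / (nF - nC)
  nd - 1 = 1.60222 - 1 = 0.60222
  nF - nC = 1.60963 - 1.59885 = 0.01078
  Vd = 0.60222 / 0.01078 = 55.86

55.86


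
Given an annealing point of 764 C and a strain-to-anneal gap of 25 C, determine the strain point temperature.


Strain point = annealing point - difference:
  T_strain = 764 - 25 = 739 C

739 C


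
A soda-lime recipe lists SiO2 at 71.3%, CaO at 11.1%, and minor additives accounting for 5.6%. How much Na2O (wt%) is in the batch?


Pieces sum to 100%:
  Na2O = 100 - (SiO2 + CaO + others)
  Na2O = 100 - (71.3 + 11.1 + 5.6) = 12.0%

12.0%


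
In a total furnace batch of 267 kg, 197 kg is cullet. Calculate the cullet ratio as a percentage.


Cullet ratio = (cullet mass / total batch mass) * 100
  Ratio = 197 / 267 * 100 = 73.78%

73.78%


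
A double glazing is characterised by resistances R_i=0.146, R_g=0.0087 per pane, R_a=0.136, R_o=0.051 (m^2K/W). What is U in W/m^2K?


Total thermal resistance (series):
  R_total = R_in + R_glass + R_air + R_glass + R_out
  R_total = 0.146 + 0.0087 + 0.136 + 0.0087 + 0.051 = 0.3504 m^2K/W
U-value = 1 / R_total = 1 / 0.3504 = 2.854 W/m^2K

2.854 W/m^2K


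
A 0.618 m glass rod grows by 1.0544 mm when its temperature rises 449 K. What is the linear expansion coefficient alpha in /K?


Rearrange dL = alpha * L0 * dT for alpha:
  alpha = dL / (L0 * dT)
  alpha = (1.0544 / 1000) / (0.618 * 449) = 0.0000038 /K = 3.8 x 10^-6 /K

3.8 x 10^-6 /K


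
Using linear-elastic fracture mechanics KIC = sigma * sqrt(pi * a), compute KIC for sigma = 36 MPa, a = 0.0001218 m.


Fracture toughness: KIC = sigma * sqrt(pi * a)
  pi * a = pi * 0.0001218 = 0.000382646
  sqrt(pi * a) = 0.019561
  KIC = 36 * 0.019561 = 0.704 MPa*sqrt(m)

0.704 MPa*sqrt(m)


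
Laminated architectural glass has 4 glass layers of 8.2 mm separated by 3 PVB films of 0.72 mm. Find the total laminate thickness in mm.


Total thickness = glass contribution + PVB contribution
  Glass: 4 * 8.2 = 32.8 mm
  PVB: 3 * 0.72 = 2.16 mm
  Total = 32.8 + 2.16 = 34.96 mm

34.96 mm


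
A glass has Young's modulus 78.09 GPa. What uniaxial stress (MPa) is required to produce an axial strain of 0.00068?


Rearrange E = sigma / epsilon:
  sigma = E * epsilon
  E (MPa) = 78.09 * 1000 = 78090
  sigma = 78090 * 0.00068 = 53.1 MPa

53.1 MPa


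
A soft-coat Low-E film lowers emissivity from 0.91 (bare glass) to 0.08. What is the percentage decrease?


Percentage reduction = (1 - coated/uncoated) * 100
  Ratio = 0.08 / 0.91 = 0.0879
  Reduction = (1 - 0.0879) * 100 = 91.2%

91.2%


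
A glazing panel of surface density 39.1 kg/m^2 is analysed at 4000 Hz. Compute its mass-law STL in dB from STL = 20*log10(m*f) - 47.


Mass law: STL = 20 * log10(m * f) - 47
  m * f = 39.1 * 4000 = 156400
  log10(156400) = 5.19424
  STL = 20 * 5.19424 - 47 = 103.8848 - 47 = 56.9 dB

56.9 dB


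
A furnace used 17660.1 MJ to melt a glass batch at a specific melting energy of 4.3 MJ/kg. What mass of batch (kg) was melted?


Rearrange E = m * s for m:
  m = E / s
  m = 17660.1 / 4.3 = 4107.0 kg

4107.0 kg


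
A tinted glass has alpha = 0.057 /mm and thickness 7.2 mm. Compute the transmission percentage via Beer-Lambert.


Beer-Lambert law: T = exp(-alpha * thickness)
  exponent = -0.057 * 7.2 = -0.4104
  T = exp(-0.4104) = 0.6634
  Percentage = 0.6634 * 100 = 66.34%

66.34%


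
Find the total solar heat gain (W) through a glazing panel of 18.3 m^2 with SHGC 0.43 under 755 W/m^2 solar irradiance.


Solar heat gain: Q = Area * SHGC * Irradiance
  Q = 18.3 * 0.43 * 755 = 5941.1 W

5941.1 W


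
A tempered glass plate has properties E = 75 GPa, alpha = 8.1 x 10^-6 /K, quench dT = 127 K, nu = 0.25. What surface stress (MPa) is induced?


Tempering stress: sigma = E * alpha * dT / (1 - nu)
  E (MPa) = 75 * 1000 = 75000
  Numerator = 75000 * (8.1 x 10^-6) * 127 = 77.1525
  Denominator = 1 - 0.25 = 0.75
  sigma = 77.1525 / 0.75 = 102.9 MPa

102.9 MPa


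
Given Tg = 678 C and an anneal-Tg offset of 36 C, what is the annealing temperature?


The annealing temperature is Tg plus the offset:
  T_anneal = 678 + 36 = 714 C

714 C


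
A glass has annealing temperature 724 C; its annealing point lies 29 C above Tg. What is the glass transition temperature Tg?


Rearrange T_anneal = Tg + offset for Tg:
  Tg = T_anneal - offset = 724 - 29 = 695 C

695 C


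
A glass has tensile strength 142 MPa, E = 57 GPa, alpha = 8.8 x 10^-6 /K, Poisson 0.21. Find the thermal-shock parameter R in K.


Thermal shock resistance: R = sigma * (1 - nu) / (E * alpha)
  Numerator = 142 * (1 - 0.21) = 112.18
  Denominator = 57 * 1000 * (8.8 x 10^-6) = 0.5016
  R = 112.18 / 0.5016 = 223.6 K

223.6 K


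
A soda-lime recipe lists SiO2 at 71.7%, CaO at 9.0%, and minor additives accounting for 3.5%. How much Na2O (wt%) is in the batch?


Pieces sum to 100%:
  Na2O = 100 - (SiO2 + CaO + others)
  Na2O = 100 - (71.7 + 9.0 + 3.5) = 15.8%

15.8%


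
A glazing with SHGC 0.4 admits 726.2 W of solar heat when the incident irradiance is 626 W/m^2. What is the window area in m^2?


Rearrange Q = Area * SHGC * Irradiance:
  Area = Q / (SHGC * Irradiance)
  Area = 726.2 / (0.4 * 626) = 2.9 m^2

2.9 m^2


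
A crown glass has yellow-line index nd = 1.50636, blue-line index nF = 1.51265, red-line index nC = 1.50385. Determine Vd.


Abbe number formula: Vd = (nd - 1) / (nF - nC)
  nd - 1 = 1.50636 - 1 = 0.50636
  nF - nC = 1.51265 - 1.50385 = 0.0088
  Vd = 0.50636 / 0.0088 = 57.54

57.54


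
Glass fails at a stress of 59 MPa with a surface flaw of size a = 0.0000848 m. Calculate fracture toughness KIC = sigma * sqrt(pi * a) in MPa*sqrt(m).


Fracture toughness: KIC = sigma * sqrt(pi * a)
  pi * a = pi * 0.0000848 = 0.000266407
  sqrt(pi * a) = 0.016322
  KIC = 59 * 0.016322 = 0.963 MPa*sqrt(m)

0.963 MPa*sqrt(m)


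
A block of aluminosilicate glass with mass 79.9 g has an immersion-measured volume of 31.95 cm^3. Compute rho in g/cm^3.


Use the definition of density:
  rho = mass / volume
  rho = 79.9 / 31.95 = 2.501 g/cm^3

2.501 g/cm^3


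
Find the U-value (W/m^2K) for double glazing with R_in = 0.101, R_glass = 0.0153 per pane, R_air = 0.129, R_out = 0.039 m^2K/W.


Total thermal resistance (series):
  R_total = R_in + R_glass + R_air + R_glass + R_out
  R_total = 0.101 + 0.0153 + 0.129 + 0.0153 + 0.039 = 0.2996 m^2K/W
U-value = 1 / R_total = 1 / 0.2996 = 3.338 W/m^2K

3.338 W/m^2K


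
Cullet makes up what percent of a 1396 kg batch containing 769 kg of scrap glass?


Cullet ratio = (cullet mass / total batch mass) * 100
  Ratio = 769 / 1396 * 100 = 55.09%

55.09%


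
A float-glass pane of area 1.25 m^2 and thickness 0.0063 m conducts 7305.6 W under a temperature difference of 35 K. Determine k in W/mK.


Fourier's law rearranged: k = Q * t / (A * dT)
  Numerator = 7305.6 * 0.0063 = 46.02528
  Denominator = 1.25 * 35 = 43.75
  k = 46.02528 / 43.75 = 1.052 W/mK

1.052 W/mK


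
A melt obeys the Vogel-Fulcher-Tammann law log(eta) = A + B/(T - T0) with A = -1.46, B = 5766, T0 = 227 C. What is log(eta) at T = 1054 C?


VFT equation: log(eta) = A + B / (T - T0)
  T - T0 = 1054 - 227 = 827
  B / (T - T0) = 5766 / 827 = 6.972
  log(eta) = -1.46 + 6.972 = 5.512

5.512


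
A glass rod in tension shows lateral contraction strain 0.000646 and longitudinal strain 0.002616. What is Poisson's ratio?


Poisson's ratio: nu = lateral strain / axial strain
  nu = 0.000646 / 0.002616 = 0.2469

0.2469


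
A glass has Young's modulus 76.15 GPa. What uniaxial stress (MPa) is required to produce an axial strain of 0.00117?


Rearrange E = sigma / epsilon:
  sigma = E * epsilon
  E (MPa) = 76.15 * 1000 = 76150
  sigma = 76150 * 0.00117 = 89.1 MPa

89.1 MPa


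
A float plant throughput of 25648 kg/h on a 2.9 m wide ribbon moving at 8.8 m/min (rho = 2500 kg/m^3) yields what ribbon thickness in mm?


Ribbon cross-section from mass balance:
  Volume rate = throughput / density = 25648 / 2500 = 10.2592 m^3/h
  thickness = volume rate / (speed * 60 * width), i.e.
  thickness = throughput / (60 * speed * width * density) * 1000
  thickness = 25648 / (60 * 8.8 * 2.9 * 2500) * 1000 = 6.7 mm

6.7 mm


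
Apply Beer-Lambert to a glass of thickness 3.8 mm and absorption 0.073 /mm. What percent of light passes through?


Beer-Lambert law: T = exp(-alpha * thickness)
  exponent = -0.073 * 3.8 = -0.2774
  T = exp(-0.2774) = 0.7578
  Percentage = 0.7578 * 100 = 75.78%

75.78%


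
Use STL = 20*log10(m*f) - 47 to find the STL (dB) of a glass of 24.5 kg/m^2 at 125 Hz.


Mass law: STL = 20 * log10(m * f) - 47
  m * f = 24.5 * 125 = 3062.5
  log10(3062.5) = 3.48608
  STL = 20 * 3.48608 - 47 = 69.7216 - 47 = 22.7 dB

22.7 dB


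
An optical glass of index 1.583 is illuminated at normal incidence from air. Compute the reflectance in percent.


Fresnel reflectance at normal incidence:
  R = ((n - 1)/(n + 1))^2
  (n - 1)/(n + 1) = (1.583 - 1)/(1.583 + 1) = 0.225707
  R = 0.225707^2 = 0.0509436
  R(%) = 0.0509436 * 100 = 5.094%

5.094%


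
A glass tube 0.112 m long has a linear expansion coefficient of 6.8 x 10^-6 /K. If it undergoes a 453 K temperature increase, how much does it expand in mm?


Thermal expansion formula: dL = alpha * L0 * dT
  dL = (6.8 x 10^-6) * 0.112 * 453 = 0.000345 m
Convert to mm: 0.000345 * 1000 = 0.345 mm

0.345 mm


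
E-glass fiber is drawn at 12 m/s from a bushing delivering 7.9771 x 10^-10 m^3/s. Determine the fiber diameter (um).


Cross-sectional area from continuity:
  A = Q / v = 7.9771 x 10^-10 / 12 = 6.647583 x 10^-11 m^2
Diameter from circular cross-section:
  d = sqrt(4A / pi) * 10^6 (m -> um)
  d = sqrt(4 * 6.647583 x 10^-11 / pi) * 10^6 = 9.2 um

9.2 um


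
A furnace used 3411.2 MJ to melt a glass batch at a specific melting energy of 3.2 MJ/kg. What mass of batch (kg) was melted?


Rearrange E = m * s for m:
  m = E / s
  m = 3411.2 / 3.2 = 1066.0 kg

1066.0 kg


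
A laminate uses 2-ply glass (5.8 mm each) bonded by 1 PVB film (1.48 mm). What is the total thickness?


Total thickness = glass contribution + PVB contribution
  Glass: 2 * 5.8 = 11.6 mm
  PVB: 1 * 1.48 = 1.48 mm
  Total = 11.6 + 1.48 = 13.08 mm

13.08 mm


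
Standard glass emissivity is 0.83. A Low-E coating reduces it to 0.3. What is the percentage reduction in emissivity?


Percentage reduction = (1 - coated/uncoated) * 100
  Ratio = 0.3 / 0.83 = 0.3614
  Reduction = (1 - 0.3614) * 100 = 63.9%

63.9%


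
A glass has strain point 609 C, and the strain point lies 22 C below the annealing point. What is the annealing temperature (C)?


T_anneal = T_strain + gap:
  T_anneal = 609 + 22 = 631 C

631 C


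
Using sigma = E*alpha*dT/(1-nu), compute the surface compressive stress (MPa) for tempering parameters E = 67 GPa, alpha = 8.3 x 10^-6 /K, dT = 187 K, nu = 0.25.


Tempering stress: sigma = E * alpha * dT / (1 - nu)
  E (MPa) = 67 * 1000 = 67000
  Numerator = 67000 * (8.3 x 10^-6) * 187 = 103.9907
  Denominator = 1 - 0.25 = 0.75
  sigma = 103.9907 / 0.75 = 138.7 MPa

138.7 MPa


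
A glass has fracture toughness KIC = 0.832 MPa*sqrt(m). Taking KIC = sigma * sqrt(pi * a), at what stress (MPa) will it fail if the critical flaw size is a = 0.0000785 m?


Rearrange KIC = sigma * sqrt(pi * a):
  sigma = KIC / sqrt(pi * a)
  sqrt(pi * 0.0000785) = 0.015704
  sigma = 0.832 / 0.015704 = 52.98 MPa

52.98 MPa


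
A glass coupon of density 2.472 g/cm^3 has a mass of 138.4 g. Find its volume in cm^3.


Rearrange rho = m / V:
  V = m / rho
  V = 138.4 / 2.472 = 55.987 cm^3

55.987 cm^3


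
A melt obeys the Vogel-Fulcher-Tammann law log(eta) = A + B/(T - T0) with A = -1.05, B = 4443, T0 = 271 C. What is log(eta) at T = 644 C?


VFT equation: log(eta) = A + B / (T - T0)
  T - T0 = 644 - 271 = 373
  B / (T - T0) = 4443 / 373 = 11.912
  log(eta) = -1.05 + 11.912 = 10.862

10.862


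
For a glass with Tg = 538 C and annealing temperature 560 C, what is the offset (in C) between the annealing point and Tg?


Offset = T_anneal - Tg:
  offset = 560 - 538 = 22 C

22 C


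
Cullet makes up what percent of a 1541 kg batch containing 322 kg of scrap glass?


Cullet ratio = (cullet mass / total batch mass) * 100
  Ratio = 322 / 1541 * 100 = 20.9%

20.9%


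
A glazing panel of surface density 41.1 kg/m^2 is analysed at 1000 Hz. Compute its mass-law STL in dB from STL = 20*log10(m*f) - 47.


Mass law: STL = 20 * log10(m * f) - 47
  m * f = 41.1 * 1000 = 41100
  log10(41100) = 4.61384
  STL = 20 * 4.61384 - 47 = 92.2768 - 47 = 45.3 dB

45.3 dB


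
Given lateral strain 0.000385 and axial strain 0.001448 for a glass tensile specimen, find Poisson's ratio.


Poisson's ratio: nu = lateral strain / axial strain
  nu = 0.000385 / 0.001448 = 0.2659

0.2659


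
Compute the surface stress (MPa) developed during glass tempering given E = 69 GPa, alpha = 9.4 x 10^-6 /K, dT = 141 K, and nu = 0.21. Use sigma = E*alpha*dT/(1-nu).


Tempering stress: sigma = E * alpha * dT / (1 - nu)
  E (MPa) = 69 * 1000 = 69000
  Numerator = 69000 * (9.4 x 10^-6) * 141 = 91.4526
  Denominator = 1 - 0.21 = 0.79
  sigma = 91.4526 / 0.79 = 115.8 MPa

115.8 MPa


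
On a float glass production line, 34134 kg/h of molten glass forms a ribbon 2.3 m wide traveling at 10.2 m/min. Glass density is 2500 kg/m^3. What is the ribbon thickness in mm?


Ribbon cross-section from mass balance:
  Volume rate = throughput / density = 34134 / 2500 = 13.6536 m^3/h
  thickness = volume rate / (speed * 60 * width), i.e.
  thickness = throughput / (60 * speed * width * density) * 1000
  thickness = 34134 / (60 * 10.2 * 2.3 * 2500) * 1000 = 9.7 mm

9.7 mm


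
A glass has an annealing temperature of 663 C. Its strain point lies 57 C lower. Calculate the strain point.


Strain point = annealing point - difference:
  T_strain = 663 - 57 = 606 C

606 C


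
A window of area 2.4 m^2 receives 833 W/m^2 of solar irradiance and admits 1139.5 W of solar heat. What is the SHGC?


Rearrange Q = Area * SHGC * Irradiance:
  SHGC = Q / (Area * Irradiance)
  SHGC = 1139.5 / (2.4 * 833) = 0.57

0.57


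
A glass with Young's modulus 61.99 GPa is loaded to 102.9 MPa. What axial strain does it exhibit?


Rearrange E = sigma / epsilon:
  epsilon = sigma / E
  E (MPa) = 61.99 * 1000 = 61990
  epsilon = 102.9 / 61990 = 0.00166

0.00166


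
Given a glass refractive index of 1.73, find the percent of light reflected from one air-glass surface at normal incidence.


Fresnel reflectance at normal incidence:
  R = ((n - 1)/(n + 1))^2
  (n - 1)/(n + 1) = (1.73 - 1)/(1.73 + 1) = 0.267399
  R = 0.267399^2 = 0.0715022
  R(%) = 0.0715022 * 100 = 7.15%

7.15%


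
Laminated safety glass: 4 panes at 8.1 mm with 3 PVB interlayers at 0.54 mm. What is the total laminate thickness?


Total thickness = glass contribution + PVB contribution
  Glass: 4 * 8.1 = 32.4 mm
  PVB: 3 * 0.54 = 1.62 mm
  Total = 32.4 + 1.62 = 34.02 mm

34.02 mm


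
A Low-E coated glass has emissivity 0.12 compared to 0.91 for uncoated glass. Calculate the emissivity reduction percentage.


Percentage reduction = (1 - coated/uncoated) * 100
  Ratio = 0.12 / 0.91 = 0.1319
  Reduction = (1 - 0.1319) * 100 = 86.8%

86.8%


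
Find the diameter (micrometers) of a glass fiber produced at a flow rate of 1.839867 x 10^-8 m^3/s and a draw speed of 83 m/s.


Cross-sectional area from continuity:
  A = Q / v = 1.839867 x 10^-8 / 83 = 2.216707 x 10^-10 m^2
Diameter from circular cross-section:
  d = sqrt(4A / pi) * 10^6 (m -> um)
  d = sqrt(4 * 2.216707 x 10^-10 / pi) * 10^6 = 16.8 um

16.8 um


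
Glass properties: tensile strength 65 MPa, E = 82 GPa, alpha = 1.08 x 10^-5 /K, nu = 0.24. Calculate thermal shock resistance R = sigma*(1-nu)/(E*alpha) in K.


Thermal shock resistance: R = sigma * (1 - nu) / (E * alpha)
  Numerator = 65 * (1 - 0.24) = 49.4
  Denominator = 82 * 1000 * (1.08 x 10^-5) = 0.8856
  R = 49.4 / 0.8856 = 55.8 K

55.8 K


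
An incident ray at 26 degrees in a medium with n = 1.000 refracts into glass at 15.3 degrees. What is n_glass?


Apply Snell's law: n1 * sin(theta1) = n2 * sin(theta2)
  n2 = n1 * sin(theta1) / sin(theta2)
  sin(26) = 0.438371
  sin(15.3) = 0.263873
  n2 = 1.000 * 0.438371 / 0.263873 = 1.6613

1.6613


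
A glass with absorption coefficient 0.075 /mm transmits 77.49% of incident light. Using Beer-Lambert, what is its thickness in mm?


Rearrange T = exp(-alpha * thickness):
  thickness = -ln(T) / alpha
  T = 77.49/100 = 0.7749
  ln(T) = -0.25502
  -ln(T) = 0.25502
  thickness = 0.25502 / 0.075 = 3.4 mm

3.4 mm


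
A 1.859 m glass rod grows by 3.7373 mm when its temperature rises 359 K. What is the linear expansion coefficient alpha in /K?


Rearrange dL = alpha * L0 * dT for alpha:
  alpha = dL / (L0 * dT)
  alpha = (3.7373 / 1000) / (1.859 * 359) = 0.0000056 /K = 5.6 x 10^-6 /K

5.6 x 10^-6 /K


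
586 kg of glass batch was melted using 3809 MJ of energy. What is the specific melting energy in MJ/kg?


Rearrange E = m * s for s:
  s = E / m
  s = 3809 / 586 = 6.5 MJ/kg

6.5 MJ/kg


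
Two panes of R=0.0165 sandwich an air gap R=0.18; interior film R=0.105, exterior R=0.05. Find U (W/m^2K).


Total thermal resistance (series):
  R_total = R_in + R_glass + R_air + R_glass + R_out
  R_total = 0.105 + 0.0165 + 0.18 + 0.0165 + 0.05 = 0.368 m^2K/W
U-value = 1 / R_total = 1 / 0.368 = 2.717 W/m^2K

2.717 W/m^2K


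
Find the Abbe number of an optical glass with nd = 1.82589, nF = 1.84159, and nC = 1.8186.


Abbe number formula: Vd = (nd - 1) / (nF - nC)
  nd - 1 = 1.82589 - 1 = 0.82589
  nF - nC = 1.84159 - 1.8186 = 0.02299
  Vd = 0.82589 / 0.02299 = 35.92

35.92


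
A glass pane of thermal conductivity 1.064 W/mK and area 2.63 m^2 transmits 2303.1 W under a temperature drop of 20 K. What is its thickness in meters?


Fourier's law: t = k * A * dT / Q
  t = 1.064 * 2.63 * 20 / 2303.1
  t = 55.9664 / 2303.1 = 0.0243 m

0.0243 m


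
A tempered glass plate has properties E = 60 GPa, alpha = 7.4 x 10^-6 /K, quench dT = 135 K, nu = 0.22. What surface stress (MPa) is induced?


Tempering stress: sigma = E * alpha * dT / (1 - nu)
  E (MPa) = 60 * 1000 = 60000
  Numerator = 60000 * (7.4 x 10^-6) * 135 = 59.94
  Denominator = 1 - 0.22 = 0.78
  sigma = 59.94 / 0.78 = 76.8 MPa

76.8 MPa


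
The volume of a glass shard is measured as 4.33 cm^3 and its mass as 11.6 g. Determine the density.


Use the definition of density:
  rho = mass / volume
  rho = 11.6 / 4.33 = 2.679 g/cm^3

2.679 g/cm^3


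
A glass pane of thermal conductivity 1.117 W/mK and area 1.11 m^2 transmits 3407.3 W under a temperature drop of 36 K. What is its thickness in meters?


Fourier's law: t = k * A * dT / Q
  t = 1.117 * 1.11 * 36 / 3407.3
  t = 44.63532 / 3407.3 = 0.0131 m

0.0131 m


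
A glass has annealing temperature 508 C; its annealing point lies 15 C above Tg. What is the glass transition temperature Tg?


Rearrange T_anneal = Tg + offset for Tg:
  Tg = T_anneal - offset = 508 - 15 = 493 C

493 C


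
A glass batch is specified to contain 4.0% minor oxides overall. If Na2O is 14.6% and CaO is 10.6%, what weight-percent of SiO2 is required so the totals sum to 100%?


Known pieces sum to 100%:
  SiO2 = 100 - (others + Na2O + CaO)
  SiO2 = 100 - (4.0 + 14.6 + 10.6) = 70.8%

70.8%


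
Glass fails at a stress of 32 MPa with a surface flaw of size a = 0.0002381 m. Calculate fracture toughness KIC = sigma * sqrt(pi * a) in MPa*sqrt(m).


Fracture toughness: KIC = sigma * sqrt(pi * a)
  pi * a = pi * 0.0002381 = 0.000748013
  sqrt(pi * a) = 0.02735
  KIC = 32 * 0.02735 = 0.875 MPa*sqrt(m)

0.875 MPa*sqrt(m)


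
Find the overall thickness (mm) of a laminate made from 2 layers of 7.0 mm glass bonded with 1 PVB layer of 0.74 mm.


Total thickness = glass contribution + PVB contribution
  Glass: 2 * 7.0 = 14.0 mm
  PVB: 1 * 0.74 = 0.74 mm
  Total = 14.0 + 0.74 = 14.74 mm

14.74 mm


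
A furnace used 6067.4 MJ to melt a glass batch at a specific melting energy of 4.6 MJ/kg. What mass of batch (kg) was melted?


Rearrange E = m * s for m:
  m = E / s
  m = 6067.4 / 4.6 = 1319.0 kg

1319.0 kg


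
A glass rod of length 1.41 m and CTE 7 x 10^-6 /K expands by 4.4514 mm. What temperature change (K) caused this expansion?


Rearrange dL = alpha * L0 * dT for dT:
  dT = dL / (alpha * L0)
  dL (m) = 4.4514 / 1000 = 0.0044514
  dT = 0.0044514 / ((7 x 10^-6) * 1.41) = 451.0 K

451.0 K


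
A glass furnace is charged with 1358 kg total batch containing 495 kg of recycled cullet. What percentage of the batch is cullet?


Cullet ratio = (cullet mass / total batch mass) * 100
  Ratio = 495 / 1358 * 100 = 36.45%

36.45%


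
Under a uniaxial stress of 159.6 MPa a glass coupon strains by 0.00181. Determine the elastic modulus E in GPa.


Young's modulus: E = stress / strain
  E = 159.6 MPa / 0.00181 = 88176.8 MPa
Convert to GPa: 88176.8 / 1000 = 88.18 GPa

88.18 GPa


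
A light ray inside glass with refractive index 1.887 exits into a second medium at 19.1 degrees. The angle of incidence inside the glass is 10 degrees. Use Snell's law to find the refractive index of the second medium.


Apply Snell's law: n1 * sin(theta1) = n2 * sin(theta2)
  n2 = n1 * sin(theta1) / sin(theta2)
  sin(10) = 0.173648
  sin(19.1) = 0.327218
  n2 = 1.887 * 0.173648 / 0.327218 = 1.0014

1.0014


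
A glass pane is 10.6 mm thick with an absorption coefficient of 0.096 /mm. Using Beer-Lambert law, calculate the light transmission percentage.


Beer-Lambert law: T = exp(-alpha * thickness)
  exponent = -0.096 * 10.6 = -1.0176
  T = exp(-1.0176) = 0.3615
  Percentage = 0.3615 * 100 = 36.15%

36.15%


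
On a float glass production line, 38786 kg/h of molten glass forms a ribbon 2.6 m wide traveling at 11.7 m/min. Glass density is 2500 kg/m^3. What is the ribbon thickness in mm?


Ribbon cross-section from mass balance:
  Volume rate = throughput / density = 38786 / 2500 = 15.5144 m^3/h
  thickness = volume rate / (speed * 60 * width), i.e.
  thickness = throughput / (60 * speed * width * density) * 1000
  thickness = 38786 / (60 * 11.7 * 2.6 * 2500) * 1000 = 8.5 mm

8.5 mm


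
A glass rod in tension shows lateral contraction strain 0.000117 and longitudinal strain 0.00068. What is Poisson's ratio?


Poisson's ratio: nu = lateral strain / axial strain
  nu = 0.000117 / 0.00068 = 0.1721

0.1721


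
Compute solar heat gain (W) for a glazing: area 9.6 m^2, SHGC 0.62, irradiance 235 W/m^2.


Solar heat gain: Q = Area * SHGC * Irradiance
  Q = 9.6 * 0.62 * 235 = 1398.7 W

1398.7 W


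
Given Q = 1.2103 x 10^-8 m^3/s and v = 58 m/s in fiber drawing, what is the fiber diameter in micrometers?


Cross-sectional area from continuity:
  A = Q / v = 1.2103 x 10^-8 / 58 = 2.086724 x 10^-10 m^2
Diameter from circular cross-section:
  d = sqrt(4A / pi) * 10^6 (m -> um)
  d = sqrt(4 * 2.086724 x 10^-10 / pi) * 10^6 = 16.3 um

16.3 um


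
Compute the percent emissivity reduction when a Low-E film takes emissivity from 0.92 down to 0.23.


Percentage reduction = (1 - coated/uncoated) * 100
  Ratio = 0.23 / 0.92 = 0.25
  Reduction = (1 - 0.25) * 100 = 75.0%

75.0%


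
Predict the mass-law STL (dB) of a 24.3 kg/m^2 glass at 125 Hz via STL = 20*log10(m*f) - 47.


Mass law: STL = 20 * log10(m * f) - 47
  m * f = 24.3 * 125 = 3037.5
  log10(3037.5) = 3.48252
  STL = 20 * 3.48252 - 47 = 69.6504 - 47 = 22.7 dB

22.7 dB


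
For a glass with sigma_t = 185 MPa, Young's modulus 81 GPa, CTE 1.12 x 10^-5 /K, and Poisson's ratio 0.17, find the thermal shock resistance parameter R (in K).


Thermal shock resistance: R = sigma * (1 - nu) / (E * alpha)
  Numerator = 185 * (1 - 0.17) = 153.55
  Denominator = 81 * 1000 * (1.12 x 10^-5) = 0.9072
  R = 153.55 / 0.9072 = 169.3 K

169.3 K


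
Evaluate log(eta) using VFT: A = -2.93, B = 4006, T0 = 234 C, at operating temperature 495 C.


VFT equation: log(eta) = A + B / (T - T0)
  T - T0 = 495 - 234 = 261
  B / (T - T0) = 4006 / 261 = 15.349
  log(eta) = -2.93 + 15.349 = 12.419

12.419


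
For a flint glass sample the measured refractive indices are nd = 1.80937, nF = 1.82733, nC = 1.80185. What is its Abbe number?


Abbe number formula: Vd = (nd - 1) / (nF - nC)
  nd - 1 = 1.80937 - 1 = 0.80937
  nF - nC = 1.82733 - 1.80185 = 0.02548
  Vd = 0.80937 / 0.02548 = 31.76

31.76


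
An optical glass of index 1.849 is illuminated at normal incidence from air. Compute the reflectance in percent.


Fresnel reflectance at normal incidence:
  R = ((n - 1)/(n + 1))^2
  (n - 1)/(n + 1) = (1.849 - 1)/(1.849 + 1) = 0.297999
  R = 0.297999^2 = 0.0888034
  R(%) = 0.0888034 * 100 = 8.88%

8.88%


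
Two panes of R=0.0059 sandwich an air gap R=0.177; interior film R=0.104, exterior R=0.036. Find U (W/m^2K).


Total thermal resistance (series):
  R_total = R_in + R_glass + R_air + R_glass + R_out
  R_total = 0.104 + 0.0059 + 0.177 + 0.0059 + 0.036 = 0.3288 m^2K/W
U-value = 1 / R_total = 1 / 0.3288 = 3.041 W/m^2K

3.041 W/m^2K


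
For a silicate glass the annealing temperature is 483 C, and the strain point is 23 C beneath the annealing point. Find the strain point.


Strain point = annealing point - difference:
  T_strain = 483 - 23 = 460 C

460 C


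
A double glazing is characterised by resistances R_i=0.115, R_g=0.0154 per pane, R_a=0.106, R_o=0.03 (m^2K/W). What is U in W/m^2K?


Total thermal resistance (series):
  R_total = R_in + R_glass + R_air + R_glass + R_out
  R_total = 0.115 + 0.0154 + 0.106 + 0.0154 + 0.03 = 0.2818 m^2K/W
U-value = 1 / R_total = 1 / 0.2818 = 3.549 W/m^2K

3.549 W/m^2K


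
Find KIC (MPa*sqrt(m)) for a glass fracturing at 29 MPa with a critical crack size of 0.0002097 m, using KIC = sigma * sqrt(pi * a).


Fracture toughness: KIC = sigma * sqrt(pi * a)
  pi * a = pi * 0.0002097 = 0.000658792
  sqrt(pi * a) = 0.025667
  KIC = 29 * 0.025667 = 0.744 MPa*sqrt(m)

0.744 MPa*sqrt(m)


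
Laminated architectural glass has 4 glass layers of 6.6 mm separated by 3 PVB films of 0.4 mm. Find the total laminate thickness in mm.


Total thickness = glass contribution + PVB contribution
  Glass: 4 * 6.6 = 26.4 mm
  PVB: 3 * 0.4 = 1.2 mm
  Total = 26.4 + 1.2 = 27.6 mm

27.6 mm


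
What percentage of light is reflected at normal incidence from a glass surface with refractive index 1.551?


Fresnel reflectance at normal incidence:
  R = ((n - 1)/(n + 1))^2
  (n - 1)/(n + 1) = (1.551 - 1)/(1.551 + 1) = 0.215994
  R = 0.215994^2 = 0.0466534
  R(%) = 0.0466534 * 100 = 4.665%

4.665%


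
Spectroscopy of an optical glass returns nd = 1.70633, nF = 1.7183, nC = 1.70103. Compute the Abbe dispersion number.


Abbe number formula: Vd = (nd - 1) / (nF - nC)
  nd - 1 = 1.70633 - 1 = 0.70633
  nF - nC = 1.7183 - 1.70103 = 0.01727
  Vd = 0.70633 / 0.01727 = 40.9

40.9


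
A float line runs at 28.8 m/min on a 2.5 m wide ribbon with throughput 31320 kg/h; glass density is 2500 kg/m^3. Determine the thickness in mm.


Ribbon cross-section from mass balance:
  Volume rate = throughput / density = 31320 / 2500 = 12.528 m^3/h
  thickness = volume rate / (speed * 60 * width), i.e.
  thickness = throughput / (60 * speed * width * density) * 1000
  thickness = 31320 / (60 * 28.8 * 2.5 * 2500) * 1000 = 2.9 mm

2.9 mm


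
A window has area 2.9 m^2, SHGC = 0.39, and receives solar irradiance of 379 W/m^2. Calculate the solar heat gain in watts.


Solar heat gain: Q = Area * SHGC * Irradiance
  Q = 2.9 * 0.39 * 379 = 428.6 W

428.6 W


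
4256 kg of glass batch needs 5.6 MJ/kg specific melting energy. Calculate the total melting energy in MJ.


Total energy = mass * specific energy
  E = 4256 * 5.6 = 23833.6 MJ

23833.6 MJ


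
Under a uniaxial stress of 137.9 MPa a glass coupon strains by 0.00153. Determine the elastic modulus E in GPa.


Young's modulus: E = stress / strain
  E = 137.9 MPa / 0.00153 = 90130.72 MPa
Convert to GPa: 90130.72 / 1000 = 90.13 GPa

90.13 GPa


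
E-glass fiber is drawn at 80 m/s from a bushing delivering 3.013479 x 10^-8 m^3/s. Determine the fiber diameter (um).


Cross-sectional area from continuity:
  A = Q / v = 3.013479 x 10^-8 / 80 = 3.766849 x 10^-10 m^2
Diameter from circular cross-section:
  d = sqrt(4A / pi) * 10^6 (m -> um)
  d = sqrt(4 * 3.766849 x 10^-10 / pi) * 10^6 = 21.9 um

21.9 um


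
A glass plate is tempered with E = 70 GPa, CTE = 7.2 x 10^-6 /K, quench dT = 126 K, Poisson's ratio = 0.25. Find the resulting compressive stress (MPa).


Tempering stress: sigma = E * alpha * dT / (1 - nu)
  E (MPa) = 70 * 1000 = 70000
  Numerator = 70000 * (7.2 x 10^-6) * 126 = 63.504
  Denominator = 1 - 0.25 = 0.75
  sigma = 63.504 / 0.75 = 84.7 MPa

84.7 MPa


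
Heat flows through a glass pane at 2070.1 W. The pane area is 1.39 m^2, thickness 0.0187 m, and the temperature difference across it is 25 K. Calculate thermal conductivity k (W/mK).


Fourier's law rearranged: k = Q * t / (A * dT)
  Numerator = 2070.1 * 0.0187 = 38.71087
  Denominator = 1.39 * 25 = 34.75
  k = 38.71087 / 34.75 = 1.114 W/mK

1.114 W/mK


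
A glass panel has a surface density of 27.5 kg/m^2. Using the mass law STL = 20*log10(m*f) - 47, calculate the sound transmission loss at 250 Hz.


Mass law: STL = 20 * log10(m * f) - 47
  m * f = 27.5 * 250 = 6875
  log10(6875) = 3.83727
  STL = 20 * 3.83727 - 47 = 76.7454 - 47 = 29.7 dB

29.7 dB


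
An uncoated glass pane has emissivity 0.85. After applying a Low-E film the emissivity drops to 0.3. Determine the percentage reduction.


Percentage reduction = (1 - coated/uncoated) * 100
  Ratio = 0.3 / 0.85 = 0.3529
  Reduction = (1 - 0.3529) * 100 = 64.7%

64.7%


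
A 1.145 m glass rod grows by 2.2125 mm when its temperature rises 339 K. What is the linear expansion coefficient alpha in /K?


Rearrange dL = alpha * L0 * dT for alpha:
  alpha = dL / (L0 * dT)
  alpha = (2.2125 / 1000) / (1.145 * 339) = 0.0000057 /K = 5.7 x 10^-6 /K

5.7 x 10^-6 /K


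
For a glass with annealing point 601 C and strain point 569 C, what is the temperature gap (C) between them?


Gap = T_anneal - T_strain:
  gap = 601 - 569 = 32 C

32 C


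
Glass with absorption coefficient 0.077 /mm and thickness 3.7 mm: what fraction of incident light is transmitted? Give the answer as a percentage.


Beer-Lambert law: T = exp(-alpha * thickness)
  exponent = -0.077 * 3.7 = -0.2849
  T = exp(-0.2849) = 0.7521
  Percentage = 0.7521 * 100 = 75.21%

75.21%


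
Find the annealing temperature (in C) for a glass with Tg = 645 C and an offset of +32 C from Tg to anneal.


The annealing temperature is Tg plus the offset:
  T_anneal = 645 + 32 = 677 C

677 C


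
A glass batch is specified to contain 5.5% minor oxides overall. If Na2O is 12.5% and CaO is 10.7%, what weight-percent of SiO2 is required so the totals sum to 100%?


Known pieces sum to 100%:
  SiO2 = 100 - (others + Na2O + CaO)
  SiO2 = 100 - (5.5 + 12.5 + 10.7) = 71.3%

71.3%


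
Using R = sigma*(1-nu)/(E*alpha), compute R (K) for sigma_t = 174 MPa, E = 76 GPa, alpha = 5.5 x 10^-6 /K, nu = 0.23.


Thermal shock resistance: R = sigma * (1 - nu) / (E * alpha)
  Numerator = 174 * (1 - 0.23) = 133.98
  Denominator = 76 * 1000 * (5.5 x 10^-6) = 0.418
  R = 133.98 / 0.418 = 320.5 K

320.5 K


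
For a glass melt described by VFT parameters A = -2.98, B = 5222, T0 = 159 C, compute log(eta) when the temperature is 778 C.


VFT equation: log(eta) = A + B / (T - T0)
  T - T0 = 778 - 159 = 619
  B / (T - T0) = 5222 / 619 = 8.436
  log(eta) = -2.98 + 8.436 = 5.456

5.456
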